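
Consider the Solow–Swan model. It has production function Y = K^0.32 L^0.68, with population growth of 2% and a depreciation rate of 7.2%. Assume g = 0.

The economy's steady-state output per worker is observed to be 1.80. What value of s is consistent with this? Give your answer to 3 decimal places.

s ≈ 0.321

Steady state requires s·f(k) = (n + δ)·k, i.e. s·k^α = (n + δ)·k.
Since y* = [s/(n + δ)]^(α/(1−α)), we have s/(n + δ) = (y*)^((1−α)/α) = 1.80^2.125 = 3.4870.
Therefore s = 3.4870 × (n + δ) = 3.4870 × 0.092 = 0.3208.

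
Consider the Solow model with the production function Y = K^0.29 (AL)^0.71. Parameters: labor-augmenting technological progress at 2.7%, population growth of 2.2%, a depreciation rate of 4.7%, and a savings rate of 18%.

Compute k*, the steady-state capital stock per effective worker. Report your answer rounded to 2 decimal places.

k* ≈ 2.42

At the steady state, Δk = 0, so s·k^α = (n + g + δ)·k.
Dividing both sides by k: k^(1−α) = s / (n + g + δ).
k^0.71 = 0.18 / (0.022 + 0.027 + 0.047) = 0.18 / 0.096 = 1.8750
k* = 1.8750^(1/0.71) ≈ 2.4239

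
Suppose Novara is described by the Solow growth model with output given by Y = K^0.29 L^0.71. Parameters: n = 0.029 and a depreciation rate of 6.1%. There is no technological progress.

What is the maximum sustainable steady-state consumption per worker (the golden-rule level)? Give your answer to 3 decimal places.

At the golden rule, f'(k) = n + δ, so α·k^(α−1) = n + δ and k_gold = (α/(n + δ))^(1/(1−α)).
k_gold = (0.29/0.090)^(1/0.71) = 3.2222^1.4085 ≈ 5.1968
c_gold = f(k_gold) − (n + δ)·k_gold = 1.6127 − 0.090×5.1968 ≈ 1.1450

c_gold ≈ 1.145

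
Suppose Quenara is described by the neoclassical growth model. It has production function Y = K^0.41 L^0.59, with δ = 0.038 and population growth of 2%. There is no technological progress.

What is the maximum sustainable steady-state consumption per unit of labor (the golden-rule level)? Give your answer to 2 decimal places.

At the golden rule, f'(k) = n + δ, so α·k^(α−1) = n + δ and k_gold = (α/(n + δ))^(1/(1−α)).
k_gold = (0.41/0.058)^(1/0.59) = 7.0690^1.6949 ≈ 27.5155
c_gold = f(k_gold) − (n + δ)·k_gold = 3.8925 − 0.058×27.5155 ≈ 2.2966

c_gold ≈ 2.30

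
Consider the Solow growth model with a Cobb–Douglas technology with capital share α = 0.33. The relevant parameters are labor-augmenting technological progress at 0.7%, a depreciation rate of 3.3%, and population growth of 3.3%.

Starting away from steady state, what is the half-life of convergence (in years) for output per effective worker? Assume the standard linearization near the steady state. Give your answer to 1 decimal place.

half-life ≈ 14.2 years

Near the steady state the convergence rate is λ = (1 − α)(n + g + δ).
λ = (1 − 0.33) × 0.073 = 0.67 × 0.073 = 0.04891
Half-life = ln 2 / λ = 0.6931 / 0.04891 ≈ 14.17 years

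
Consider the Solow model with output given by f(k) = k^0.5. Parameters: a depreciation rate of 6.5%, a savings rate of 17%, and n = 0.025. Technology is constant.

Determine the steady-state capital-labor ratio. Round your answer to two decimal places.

Steady state requires s·f(k) = (n + δ)·k, i.e. s·k^α = (n + δ)·k.
Rearranging, k^(1−α) = s / (n + δ).
k^0.5 = 0.17 / (0.025 + 0.065) = 0.17 / 0.090 = 1.8889
k* = 1.8889^(1/0.5) ≈ 3.5679

k* ≈ 3.57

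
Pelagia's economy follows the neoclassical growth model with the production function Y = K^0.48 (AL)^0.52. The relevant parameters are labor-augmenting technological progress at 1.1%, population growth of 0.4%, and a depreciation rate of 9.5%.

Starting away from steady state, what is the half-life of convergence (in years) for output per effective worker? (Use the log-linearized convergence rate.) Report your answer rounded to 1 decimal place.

Near the steady state the convergence rate is λ = (1 − α)(n + g + δ).
λ = (1 − 0.48) × 0.110 = 0.52 × 0.110 = 0.0572
Half-life = ln 2 / λ = 0.6931 / 0.0572 ≈ 12.12 years

about 12.1 years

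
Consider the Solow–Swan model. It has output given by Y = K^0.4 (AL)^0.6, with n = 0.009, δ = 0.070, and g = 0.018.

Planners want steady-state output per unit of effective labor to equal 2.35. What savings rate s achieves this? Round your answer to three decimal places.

Steady state requires s·f(k) = (n + g + δ)·k, i.e. s·k^α = (n + g + δ)·k.
Since y* = [s/(n + g + δ)]^(α/(1−α)), we have s/(n + g + δ) = (y*)^((1−α)/α) = 2.35^1.5 = 3.6025.
Therefore s = 3.6025 × (n + g + δ) = 3.6025 × 0.097 = 0.3494.

s ≈ 0.349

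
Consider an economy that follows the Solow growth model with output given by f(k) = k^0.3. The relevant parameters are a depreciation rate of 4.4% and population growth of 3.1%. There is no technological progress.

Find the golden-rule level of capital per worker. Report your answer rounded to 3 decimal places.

k_gold ≈ 7.246

The golden rule sets f'(k) = n + δ, i.e. α·k^(α−1) = n + δ.
So k^(1−α) = α / (n + δ) = 0.3 / 0.075 = 4.0000.
k_gold = 4.0000^(1/0.7) ≈ 7.2458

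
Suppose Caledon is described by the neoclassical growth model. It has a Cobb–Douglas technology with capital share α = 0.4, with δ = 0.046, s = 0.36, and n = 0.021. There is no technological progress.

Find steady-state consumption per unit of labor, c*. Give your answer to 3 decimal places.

c* = 1.963

In steady state, investment equals break-even investment: s·k^α = (n + δ)·k.
Dividing both sides by k: k^(1−α) = s / (n + δ).
k^0.6 = 0.36 / (0.021 + 0.046) = 0.36 / 0.067 = 5.3731
k* = 5.3731^(1/0.6) ≈ 16.4832
y* = (k*)^α = 16.4832^0.4 ≈ 3.0677
c* = (1 − s)·y* = (1 − 0.36) × 3.0677 ≈ 1.9633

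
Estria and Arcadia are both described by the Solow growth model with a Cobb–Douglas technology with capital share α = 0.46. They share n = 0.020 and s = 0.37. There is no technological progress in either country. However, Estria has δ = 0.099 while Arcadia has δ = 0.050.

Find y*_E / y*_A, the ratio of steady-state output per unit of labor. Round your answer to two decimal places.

Steady-state y* = [s/(n + δ)]^(α/(1−α)), so the ratio is [ (s_E/(n + δ)_E) / (s_A/(n + δ)_A) ]^0.8519.
s_E/(n + δ)_E = 0.37/0.119 = 3.1092; s_A/(n + δ)_A = 0.37/0.070 = 5.2857.
Ratio = (3.1092/5.2857)^0.8519 = 0.5882^0.8519 ≈ 0.6363

ratio ≈ 0.64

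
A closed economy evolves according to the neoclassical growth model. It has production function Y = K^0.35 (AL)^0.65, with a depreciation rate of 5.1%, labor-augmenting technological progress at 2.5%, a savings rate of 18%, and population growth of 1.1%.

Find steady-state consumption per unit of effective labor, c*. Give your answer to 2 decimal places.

Steady state requires s·f(k) = (n + g + δ)·k, i.e. s·k^α = (n + g + δ)·k.
Dividing both sides by k: k^(1−α) = s / (n + g + δ).
k^0.65 = 0.18 / (0.011 + 0.025 + 0.051) = 0.18 / 0.087 = 2.0690
k* = 2.0690^(1/0.65) ≈ 3.0605
y* = (k*)^α = 3.0605^0.35 ≈ 1.4792
c* = (1 − s)·y* = (1 − 0.18) × 1.4792 ≈ 1.2129

c* = 1.21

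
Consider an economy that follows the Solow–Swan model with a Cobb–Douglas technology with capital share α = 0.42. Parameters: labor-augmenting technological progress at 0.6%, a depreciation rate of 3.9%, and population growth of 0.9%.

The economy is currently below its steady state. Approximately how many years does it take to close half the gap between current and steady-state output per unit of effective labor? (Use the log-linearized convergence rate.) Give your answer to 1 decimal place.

about 22.1 years

Near the steady state the convergence rate is λ = (1 − α)(n + g + δ).
λ = (1 − 0.42) × 0.054 = 0.58 × 0.054 = 0.03132
Half-life = ln 2 / λ = 0.6931 / 0.03132 ≈ 22.13 years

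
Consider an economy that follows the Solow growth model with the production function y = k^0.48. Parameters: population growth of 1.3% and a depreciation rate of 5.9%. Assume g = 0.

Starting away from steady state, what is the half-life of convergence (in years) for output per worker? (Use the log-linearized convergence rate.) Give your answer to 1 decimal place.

about 18.5 years

Near the steady state the convergence rate is λ = (1 − α)(n + δ).
λ = (1 − 0.48) × 0.072 = 0.52 × 0.072 = 0.03744
Half-life = ln 2 / λ = 0.6931 / 0.03744 ≈ 18.51 years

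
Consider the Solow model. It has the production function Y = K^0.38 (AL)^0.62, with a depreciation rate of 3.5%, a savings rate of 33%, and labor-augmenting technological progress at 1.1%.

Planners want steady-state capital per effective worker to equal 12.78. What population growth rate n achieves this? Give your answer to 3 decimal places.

At the steady state, Δk = 0, so s·k^α = (n + g + δ)·k.
So s / (n + g + δ) = (k*)^(1−α) = 12.78^0.62 = 4.8534.
Therefore n + g + δ = s / 4.8534 = 0.33 / 4.8534 = 0.0680, so n = 0.0680 − 0.046 = 0.0220.

n ≈ 0.022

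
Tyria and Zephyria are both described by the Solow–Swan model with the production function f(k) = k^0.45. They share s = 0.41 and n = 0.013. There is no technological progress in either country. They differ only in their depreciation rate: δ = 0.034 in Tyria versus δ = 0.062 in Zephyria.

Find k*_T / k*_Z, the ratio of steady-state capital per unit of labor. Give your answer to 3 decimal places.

Steady-state k* = [s/(n + δ)]^(1/(1−α)), so the ratio is [ (s_T/(n + δ)_T) / (s_Z/(n + δ)_Z) ]^1.8182.
s_T/(n + δ)_T = 0.41/0.047 = 8.7234; s_Z/(n + δ)_Z = 0.41/0.075 = 5.4667.
Ratio = (8.7234/5.4667)^1.8182 = 1.5957^1.8182 ≈ 2.3389

ratio ≈ 2.339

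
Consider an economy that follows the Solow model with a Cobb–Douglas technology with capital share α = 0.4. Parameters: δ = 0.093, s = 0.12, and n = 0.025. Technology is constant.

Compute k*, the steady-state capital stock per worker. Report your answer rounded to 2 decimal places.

At the steady state, Δk = 0, so s·k^α = (n + δ)·k.
Dividing both sides by k: k^(1−α) = s / (n + δ).
k^0.6 = 0.12 / (0.025 + 0.093) = 0.12 / 0.118 = 1.0169
k* = 1.0169^(1/0.6) ≈ 1.0283

k* ≈ 1.03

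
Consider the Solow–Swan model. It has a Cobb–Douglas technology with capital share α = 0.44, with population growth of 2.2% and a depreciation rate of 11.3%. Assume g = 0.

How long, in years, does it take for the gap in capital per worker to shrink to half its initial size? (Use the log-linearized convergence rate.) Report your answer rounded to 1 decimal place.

Near the steady state the convergence rate is λ = (1 − α)(n + δ).
λ = (1 − 0.44) × 0.135 = 0.56 × 0.135 = 0.0756
Half-life = ln 2 / λ = 0.6931 / 0.0756 ≈ 9.17 years

about 9.2 years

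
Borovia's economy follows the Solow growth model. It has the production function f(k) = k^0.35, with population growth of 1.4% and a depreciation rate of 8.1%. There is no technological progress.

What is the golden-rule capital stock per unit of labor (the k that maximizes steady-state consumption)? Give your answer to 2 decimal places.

k_gold ≈ 7.44

The golden rule sets f'(k) = n + δ, i.e. α·k^(α−1) = n + δ.
So k^(1−α) = α / (n + δ) = 0.35 / 0.095 = 3.6842.
k_gold = 3.6842^(1/0.65) ≈ 7.4353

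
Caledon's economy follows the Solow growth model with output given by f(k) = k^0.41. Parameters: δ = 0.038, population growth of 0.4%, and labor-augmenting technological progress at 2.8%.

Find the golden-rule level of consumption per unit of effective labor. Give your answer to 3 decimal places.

At the golden rule, f'(k) = n + g + δ, so α·k^(α−1) = n + g + δ and k_gold = (α/(n + g + δ))^(1/(1−α)).
k_gold = (0.41/0.070)^(1/0.59) = 5.8571^1.6949 ≈ 20.0053
c_gold = f(k_gold) − (n + g + δ)·k_gold = 3.4156 − 0.070×20.0053 ≈ 2.0152

c_gold ≈ 2.015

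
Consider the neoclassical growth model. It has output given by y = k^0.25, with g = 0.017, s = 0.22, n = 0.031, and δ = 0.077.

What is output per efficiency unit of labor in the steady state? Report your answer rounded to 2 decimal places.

y* ≈ 1.21

In steady state, investment equals break-even investment: s·k^α = (n + g + δ)·k.
Rearranging, k^(1−α) = s / (n + g + δ).
k^0.75 = 0.22 / (0.031 + 0.017 + 0.077) = 0.22 / 0.125 = 1.7600
k* = 1.7600^(1/0.75) ≈ 2.1250
y* = (k*)^α = 2.1250^0.25 ≈ 1.2074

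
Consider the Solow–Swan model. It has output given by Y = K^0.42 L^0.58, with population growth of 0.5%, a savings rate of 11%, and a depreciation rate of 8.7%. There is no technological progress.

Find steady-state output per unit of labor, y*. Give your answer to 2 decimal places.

y* ≈ 1.14

In steady state, investment equals break-even investment: s·k^α = (n + δ)·k.
Rearranging, k^(1−α) = s / (n + δ).
k^0.58 = 0.11 / (0.005 + 0.087) = 0.11 / 0.092 = 1.1957
k* = 1.1957^(1/0.58) ≈ 1.3609
y* = (k*)^α = 1.3609^0.42 ≈ 1.1382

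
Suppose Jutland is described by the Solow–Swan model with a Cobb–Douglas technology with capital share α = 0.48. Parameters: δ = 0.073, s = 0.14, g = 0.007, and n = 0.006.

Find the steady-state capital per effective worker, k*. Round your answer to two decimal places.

k* ≈ 2.55

Steady state requires s·f(k) = (n + g + δ)·k, i.e. s·k^α = (n + g + δ)·k.
Rearranging, k^(1−α) = s / (n + g + δ).
k^0.52 = 0.14 / (0.006 + 0.007 + 0.073) = 0.14 / 0.086 = 1.6279
k* = 1.6279^(1/0.52) ≈ 2.5526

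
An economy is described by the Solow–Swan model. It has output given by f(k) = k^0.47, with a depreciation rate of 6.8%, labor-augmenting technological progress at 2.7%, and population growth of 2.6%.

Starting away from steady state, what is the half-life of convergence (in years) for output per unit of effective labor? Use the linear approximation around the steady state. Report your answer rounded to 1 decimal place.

Near the steady state the convergence rate is λ = (1 − α)(n + g + δ).
λ = (1 − 0.47) × 0.121 = 0.53 × 0.121 = 0.06413
Half-life = ln 2 / λ = 0.6931 / 0.06413 ≈ 10.81 years

t_½ ≈ 10.8 years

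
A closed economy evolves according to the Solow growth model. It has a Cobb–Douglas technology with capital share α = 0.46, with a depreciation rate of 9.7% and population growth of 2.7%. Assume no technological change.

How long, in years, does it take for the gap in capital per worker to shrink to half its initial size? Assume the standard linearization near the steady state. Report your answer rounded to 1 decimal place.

Near the steady state the convergence rate is λ = (1 − α)(n + δ).
λ = (1 − 0.46) × 0.124 = 0.54 × 0.124 = 0.06696
Half-life = ln 2 / λ = 0.6931 / 0.06696 ≈ 10.35 years

t_½ ≈ 10.4 years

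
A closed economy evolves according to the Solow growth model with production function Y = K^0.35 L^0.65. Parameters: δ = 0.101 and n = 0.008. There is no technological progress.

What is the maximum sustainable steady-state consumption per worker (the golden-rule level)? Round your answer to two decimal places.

At the golden rule, f'(k) = n + δ, so α·k^(α−1) = n + δ and k_gold = (α/(n + δ))^(1/(1−α)).
k_gold = (0.35/0.109)^(1/0.65) = 3.2110^1.5385 ≈ 6.0182
c_gold = f(k_gold) − (n + δ)·k_gold = 1.8742 − 0.109×6.0182 ≈ 1.2182

c_gold ≈ 1.22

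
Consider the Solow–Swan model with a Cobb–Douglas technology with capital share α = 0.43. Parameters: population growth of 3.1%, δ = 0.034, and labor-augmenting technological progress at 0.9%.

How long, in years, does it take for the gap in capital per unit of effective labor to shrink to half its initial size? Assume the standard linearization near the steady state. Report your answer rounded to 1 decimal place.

Near the steady state the convergence rate is λ = (1 − α)(n + g + δ).
λ = (1 − 0.43) × 0.074 = 0.57 × 0.074 = 0.04218
Half-life = ln 2 / λ = 0.6931 / 0.04218 ≈ 16.43 years

half-life ≈ 16.4 years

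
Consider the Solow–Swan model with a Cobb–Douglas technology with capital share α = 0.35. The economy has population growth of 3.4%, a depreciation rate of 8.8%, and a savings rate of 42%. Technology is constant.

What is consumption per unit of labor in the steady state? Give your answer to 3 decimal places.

c* ≈ 1.129

Steady state requires s·f(k) = (n + δ)·k, i.e. s·k^α = (n + δ)·k.
Dividing both sides by k: k^(1−α) = s / (n + δ).
k^0.65 = 0.42 / (0.034 + 0.088) = 0.42 / 0.122 = 3.4426
k* = 3.4426^(1/0.65) ≈ 6.6985
y* = (k*)^α = 6.6985^0.35 ≈ 1.9458
c* = (1 − s)·y* = (1 − 0.42) × 1.9458 ≈ 1.1286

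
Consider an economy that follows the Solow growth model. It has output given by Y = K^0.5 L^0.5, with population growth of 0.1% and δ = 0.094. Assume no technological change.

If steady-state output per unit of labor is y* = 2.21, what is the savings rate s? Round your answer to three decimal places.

Steady state requires s·f(k) = (n + δ)·k, i.e. s·k^α = (n + δ)·k.
Since y* = [s/(n + δ)]^(α/(1−α)), we have s/(n + δ) = (y*)^((1−α)/α) = 2.21^1 = 2.2100.
Therefore s = 2.2100 × (n + δ) = 2.2100 × 0.095 = 0.2100.

s ≈ 0.210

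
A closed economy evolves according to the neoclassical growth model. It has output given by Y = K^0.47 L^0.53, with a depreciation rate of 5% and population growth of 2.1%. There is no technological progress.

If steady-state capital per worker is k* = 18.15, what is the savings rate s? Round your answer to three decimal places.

In steady state, investment equals break-even investment: s·k^α = (n + δ)·k.
So s / (n + δ) = (k*)^(1−α) = 18.15^0.53 = 4.6473.
Therefore s = 4.6473 × (n + δ) = 4.6473 × 0.071 = 0.3300.

s ≈ 0.330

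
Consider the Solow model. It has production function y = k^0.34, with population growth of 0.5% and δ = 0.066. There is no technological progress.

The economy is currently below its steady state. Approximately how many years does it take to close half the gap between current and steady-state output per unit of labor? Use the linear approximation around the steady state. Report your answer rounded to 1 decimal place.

half-life ≈ 14.8 years

Near the steady state the convergence rate is λ = (1 − α)(n + δ).
λ = (1 − 0.34) × 0.071 = 0.66 × 0.071 = 0.04686
Half-life = ln 2 / λ = 0.6931 / 0.04686 ≈ 14.79 years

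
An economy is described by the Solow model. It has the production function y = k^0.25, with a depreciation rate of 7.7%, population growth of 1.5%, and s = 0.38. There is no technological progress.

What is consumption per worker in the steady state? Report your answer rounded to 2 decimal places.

Steady state requires s·f(k) = (n + δ)·k, i.e. s·k^α = (n + δ)·k.
Dividing both sides by k: k^(1−α) = s / (n + δ).
k^0.75 = 0.38 / (0.015 + 0.077) = 0.38 / 0.092 = 4.1304
k* = 4.1304^(1/0.75) ≈ 6.6271
y* = (k*)^α = 6.6271^0.25 ≈ 1.6045
c* = (1 − s)·y* = (1 − 0.38) × 1.6045 ≈ 0.9948

c* = 0.99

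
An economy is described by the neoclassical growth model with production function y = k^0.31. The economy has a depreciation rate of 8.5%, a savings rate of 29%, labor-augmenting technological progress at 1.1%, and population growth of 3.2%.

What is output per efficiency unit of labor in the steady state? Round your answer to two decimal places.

y* = 1.44

Steady state requires s·f(k) = (n + g + δ)·k, i.e. s·k^α = (n + g + δ)·k.
Dividing both sides by k: k^(1−α) = s / (n + g + δ).
k^0.69 = 0.29 / (0.032 + 0.011 + 0.085) = 0.29 / 0.128 = 2.2656
k* = 2.2656^(1/0.69) ≈ 3.2716
y* = (k*)^α = 3.2716^0.31 ≈ 1.4440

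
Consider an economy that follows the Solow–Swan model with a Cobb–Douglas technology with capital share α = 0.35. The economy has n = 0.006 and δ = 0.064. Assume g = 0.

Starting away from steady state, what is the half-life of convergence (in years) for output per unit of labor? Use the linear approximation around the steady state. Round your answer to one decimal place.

Near the steady state the convergence rate is λ = (1 − α)(n + δ).
λ = (1 − 0.35) × 0.070 = 0.65 × 0.070 = 0.0455
Half-life = ln 2 / λ = 0.6931 / 0.0455 ≈ 15.23 years

about 15.2 years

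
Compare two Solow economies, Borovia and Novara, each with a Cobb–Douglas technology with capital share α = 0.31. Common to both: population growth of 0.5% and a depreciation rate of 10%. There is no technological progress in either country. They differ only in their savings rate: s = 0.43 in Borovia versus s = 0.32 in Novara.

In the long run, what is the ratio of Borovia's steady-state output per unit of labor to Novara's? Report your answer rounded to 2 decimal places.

Steady-state y* = [s/(n + δ)]^(α/(1−α)), so the ratio is [ (s_B/(n + δ)_B) / (s_N/(n + δ)_N) ]^0.4493.
s_B/(n + δ)_B = 0.43/0.105 = 4.0952; s_N/(n + δ)_N = 0.32/0.105 = 3.0476.
Ratio = (4.0952/3.0476)^0.4493 = 1.3437^0.4493 ≈ 1.1419

ratio ≈ 1.14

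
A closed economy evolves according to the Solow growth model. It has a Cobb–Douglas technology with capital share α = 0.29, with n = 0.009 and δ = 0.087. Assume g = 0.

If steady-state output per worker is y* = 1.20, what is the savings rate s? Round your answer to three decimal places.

s ≈ 0.150

In steady state, investment equals break-even investment: s·k^α = (n + δ)·k.
Since y* = [s/(n + δ)]^(α/(1−α)), we have s/(n + δ) = (y*)^((1−α)/α) = 1.20^2.4483 = 1.5626.
Therefore s = 1.5626 × (n + δ) = 1.5626 × 0.096 = 0.1500.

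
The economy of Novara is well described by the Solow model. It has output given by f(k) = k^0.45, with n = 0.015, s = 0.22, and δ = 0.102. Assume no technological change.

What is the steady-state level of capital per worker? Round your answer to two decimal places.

k* ≈ 3.15

At the steady state, Δk = 0, so s·k^α = (n + δ)·k.
Rearranging, k^(1−α) = s / (n + δ).
k^0.55 = 0.22 / (0.015 + 0.102) = 0.22 / 0.117 = 1.8803
k* = 1.8803^(1/0.55) ≈ 3.1521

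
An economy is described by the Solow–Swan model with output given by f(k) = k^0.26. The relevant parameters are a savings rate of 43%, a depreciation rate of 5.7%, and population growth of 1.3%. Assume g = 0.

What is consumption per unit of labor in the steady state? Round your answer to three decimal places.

c* = 1.079

In steady state, investment equals break-even investment: s·k^α = (n + δ)·k.
Dividing both sides by k: k^(1−α) = s / (n + δ).
k^0.74 = 0.43 / (0.013 + 0.057) = 0.43 / 0.070 = 6.1429
k* = 6.1429^(1/0.74) ≈ 11.6244
y* = (k*)^α = 11.6244^0.26 ≈ 1.8923
c* = (1 − s)·y* = (1 − 0.43) × 1.8923 ≈ 1.0786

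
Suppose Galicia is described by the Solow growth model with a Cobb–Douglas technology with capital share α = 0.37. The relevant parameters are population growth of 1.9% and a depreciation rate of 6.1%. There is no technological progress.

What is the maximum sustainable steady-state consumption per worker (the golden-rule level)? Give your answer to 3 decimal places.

At the golden rule, f'(k) = n + δ, so α·k^(α−1) = n + δ and k_gold = (α/(n + δ))^(1/(1−α)).
k_gold = (0.37/0.080)^(1/0.63) = 4.6250^1.5873 ≈ 11.3693
c_gold = f(k_gold) − (n + δ)·k_gold = 2.4582 − 0.080×11.3693 ≈ 1.5487

c_gold ≈ 1.549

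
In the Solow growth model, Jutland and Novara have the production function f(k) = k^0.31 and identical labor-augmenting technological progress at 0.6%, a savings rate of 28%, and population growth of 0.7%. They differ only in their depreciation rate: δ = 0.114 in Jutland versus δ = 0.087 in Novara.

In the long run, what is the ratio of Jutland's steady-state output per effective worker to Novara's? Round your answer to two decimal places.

y*_J / y*_N ≈ 0.90

Steady-state y* = [s/(n + g + δ)]^(α/(1−α)), so the ratio is [ (s_J/(n + g + δ)_J) / (s_N/(n + g + δ)_N) ]^0.4493.
s_J/(n + g + δ)_J = 0.28/0.127 = 2.2047; s_N/(n + g + δ)_N = 0.28/0.100 = 2.8000.
Ratio = (2.2047/2.8000)^0.4493 = 0.7874^0.4493 ≈ 0.8982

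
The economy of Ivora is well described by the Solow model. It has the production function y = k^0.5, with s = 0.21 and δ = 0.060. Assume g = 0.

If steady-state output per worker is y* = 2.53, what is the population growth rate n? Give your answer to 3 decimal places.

n ≈ 0.023

In steady state, investment equals break-even investment: s·k^α = (n + δ)·k.
Since y* = [s/(n + δ)]^(α/(1−α)), we have s/(n + δ) = (y*)^((1−α)/α) = 2.53^1 = 2.5300.
Therefore n + δ = s / 2.5300 = 0.21 / 2.5300 = 0.0830, so n = 0.0830 − 0.060 = 0.0230.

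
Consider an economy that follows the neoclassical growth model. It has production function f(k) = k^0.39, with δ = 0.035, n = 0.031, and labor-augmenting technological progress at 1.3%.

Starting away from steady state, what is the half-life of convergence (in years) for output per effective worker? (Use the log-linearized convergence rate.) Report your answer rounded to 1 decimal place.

t_½ ≈ 14.4 years

Near the steady state the convergence rate is λ = (1 − α)(n + g + δ).
λ = (1 − 0.39) × 0.079 = 0.61 × 0.079 = 0.04819
Half-life = ln 2 / λ = 0.6931 / 0.04819 ≈ 14.38 years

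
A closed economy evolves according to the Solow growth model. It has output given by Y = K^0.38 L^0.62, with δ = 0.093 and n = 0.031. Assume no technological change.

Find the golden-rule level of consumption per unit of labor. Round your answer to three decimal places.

c_gold ≈ 1.232

At the golden rule, f'(k) = n + δ, so α·k^(α−1) = n + δ and k_gold = (α/(n + δ))^(1/(1−α)).
k_gold = (0.38/0.124)^(1/0.62) = 3.0645^1.6129 ≈ 6.0876
c_gold = f(k_gold) − (n + δ)·k_gold = 1.9865 − 0.124×6.0876 ≈ 1.2316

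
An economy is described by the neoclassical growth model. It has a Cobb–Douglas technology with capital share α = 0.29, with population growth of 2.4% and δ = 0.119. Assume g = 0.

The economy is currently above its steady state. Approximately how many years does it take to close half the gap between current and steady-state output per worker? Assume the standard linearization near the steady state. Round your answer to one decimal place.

Near the steady state the convergence rate is λ = (1 − α)(n + δ).
λ = (1 − 0.29) × 0.143 = 0.71 × 0.143 = 0.10153
Half-life = ln 2 / λ = 0.6931 / 0.10153 ≈ 6.83 years

half-life ≈ 6.8 years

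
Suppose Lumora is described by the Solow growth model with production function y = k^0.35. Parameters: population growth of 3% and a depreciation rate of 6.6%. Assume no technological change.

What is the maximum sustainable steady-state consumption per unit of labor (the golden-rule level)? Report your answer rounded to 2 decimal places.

At the golden rule, f'(k) = n + δ, so α·k^(α−1) = n + δ and k_gold = (α/(n + δ))^(1/(1−α)).
k_gold = (0.35/0.096)^(1/0.65) = 3.6458^1.5385 ≈ 7.3168
c_gold = f(k_gold) − (n + δ)·k_gold = 2.0068 − 0.096×7.3168 ≈ 1.3044

c_gold ≈ 1.30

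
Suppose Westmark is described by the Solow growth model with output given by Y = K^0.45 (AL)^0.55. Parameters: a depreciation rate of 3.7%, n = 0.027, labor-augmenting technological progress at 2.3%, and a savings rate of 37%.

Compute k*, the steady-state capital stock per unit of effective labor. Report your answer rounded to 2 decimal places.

k* = 13.90

Steady state requires s·f(k) = (n + g + δ)·k, i.e. s·k^α = (n + g + δ)·k.
Rearranging, k^(1−α) = s / (n + g + δ).
k^0.55 = 0.37 / (0.027 + 0.023 + 0.037) = 0.37 / 0.087 = 4.2529
k* = 4.2529^(1/0.55) ≈ 13.9016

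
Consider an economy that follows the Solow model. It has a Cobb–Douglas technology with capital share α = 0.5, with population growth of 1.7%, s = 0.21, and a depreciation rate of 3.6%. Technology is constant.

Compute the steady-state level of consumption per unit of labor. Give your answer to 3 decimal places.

c* = 3.130

In steady state, investment equals break-even investment: s·k^α = (n + δ)·k.
Dividing both sides by k: k^(1−α) = s / (n + δ).
k^0.5 = 0.21 / (0.017 + 0.036) = 0.21 / 0.053 = 3.9623
k* = 3.9623^(1/0.5) ≈ 15.6998
y* = (k*)^α = 15.6998^0.5 ≈ 3.9623
c* = (1 − s)·y* = (1 − 0.21) × 3.9623 ≈ 3.1302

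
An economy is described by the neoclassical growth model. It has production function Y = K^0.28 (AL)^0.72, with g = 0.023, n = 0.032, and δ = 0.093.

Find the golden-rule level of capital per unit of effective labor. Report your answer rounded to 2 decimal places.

k_gold ≈ 2.42

The golden rule sets f'(k) = n + g + δ, i.e. α·k^(α−1) = n + g + δ.
So k^(1−α) = α / (n + g + δ) = 0.28 / 0.148 = 1.8919.
k_gold = 1.8919^(1/0.72) ≈ 2.4243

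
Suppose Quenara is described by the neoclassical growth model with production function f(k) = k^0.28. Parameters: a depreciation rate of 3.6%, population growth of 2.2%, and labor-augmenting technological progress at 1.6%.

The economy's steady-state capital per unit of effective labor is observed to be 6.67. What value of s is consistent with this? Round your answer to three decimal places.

In steady state, investment equals break-even investment: s·k^α = (n + g + δ)·k.
So s / (n + g + δ) = (k*)^(1−α) = 6.67^0.72 = 3.9208.
Therefore s = 3.9208 × (n + g + δ) = 3.9208 × 0.074 = 0.2901.

s ≈ 0.290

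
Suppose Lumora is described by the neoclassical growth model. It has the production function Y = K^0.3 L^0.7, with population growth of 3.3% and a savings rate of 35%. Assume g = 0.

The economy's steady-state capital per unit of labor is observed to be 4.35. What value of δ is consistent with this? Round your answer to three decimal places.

δ ≈ 0.092

Steady state requires s·f(k) = (n + δ)·k, i.e. s·k^α = (n + δ)·k.
So s / (n + δ) = (k*)^(1−α) = 4.35^0.7 = 2.7986.
Therefore n + δ = s / 2.7986 = 0.35 / 2.7986 = 0.1251, so δ = 0.1251 − 0.033 = 0.0921.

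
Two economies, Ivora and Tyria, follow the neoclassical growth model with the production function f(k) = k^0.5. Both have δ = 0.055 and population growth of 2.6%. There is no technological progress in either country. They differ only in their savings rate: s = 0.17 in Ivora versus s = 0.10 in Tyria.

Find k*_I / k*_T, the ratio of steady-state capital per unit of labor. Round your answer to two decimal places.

Steady-state k* = [s/(n + δ)]^(1/(1−α)), so the ratio is [ (s_I/(n + δ)_I) / (s_T/(n + δ)_T) ]^2.
s_I/(n + δ)_I = 0.17/0.081 = 2.0988; s_T/(n + δ)_T = 0.10/0.081 = 1.2346.
Ratio = (2.0988/1.2346)^2 = 1.7000^2 ≈ 2.8900

k*_I / k*_T ≈ 2.89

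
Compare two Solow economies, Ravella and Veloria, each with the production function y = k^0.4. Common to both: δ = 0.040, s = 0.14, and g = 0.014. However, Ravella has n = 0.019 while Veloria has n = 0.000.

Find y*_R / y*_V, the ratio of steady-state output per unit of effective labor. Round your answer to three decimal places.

y*_R / y*_V ≈ 0.818

Steady-state y* = [s/(n + g + δ)]^(α/(1−α)), so the ratio is [ (s_R/(n + g + δ)_R) / (s_V/(n + g + δ)_V) ]^0.6667.
s_R/(n + g + δ)_R = 0.14/0.073 = 1.9178; s_V/(n + g + δ)_V = 0.14/0.054 = 2.5926.
Ratio = (1.9178/2.5926)^0.6667 = 0.7397^0.6667 ≈ 0.8179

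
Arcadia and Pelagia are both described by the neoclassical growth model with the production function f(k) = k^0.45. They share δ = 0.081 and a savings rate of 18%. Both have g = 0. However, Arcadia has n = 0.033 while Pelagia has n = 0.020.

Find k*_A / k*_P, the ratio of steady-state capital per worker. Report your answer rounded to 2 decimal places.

k*_A / k*_P ≈ 0.80

Steady-state k* = [s/(n + δ)]^(1/(1−α)), so the ratio is [ (s_A/(n + δ)_A) / (s_P/(n + δ)_P) ]^1.8182.
s_A/(n + δ)_A = 0.18/0.114 = 1.5789; s_P/(n + δ)_P = 0.18/0.101 = 1.7822.
Ratio = (1.5789/1.7822)^1.8182 = 0.8859^1.8182 ≈ 0.8023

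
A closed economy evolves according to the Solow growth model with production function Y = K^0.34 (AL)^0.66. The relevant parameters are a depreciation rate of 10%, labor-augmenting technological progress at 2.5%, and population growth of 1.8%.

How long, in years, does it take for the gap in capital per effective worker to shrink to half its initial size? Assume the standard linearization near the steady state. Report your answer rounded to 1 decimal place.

about 7.3 years

Near the steady state the convergence rate is λ = (1 − α)(n + g + δ).
λ = (1 − 0.34) × 0.143 = 0.66 × 0.143 = 0.09438
Half-life = ln 2 / λ = 0.6931 / 0.09438 ≈ 7.34 years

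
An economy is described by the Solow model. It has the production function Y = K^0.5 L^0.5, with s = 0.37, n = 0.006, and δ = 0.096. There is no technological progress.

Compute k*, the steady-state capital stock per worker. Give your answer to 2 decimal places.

In steady state, investment equals break-even investment: s·k^α = (n + δ)·k.
Dividing both sides by k: k^(1−α) = s / (n + δ).
k^0.5 = 0.37 / (0.006 + 0.096) = 0.37 / 0.102 = 3.6275
k* = 3.6275^(1/0.5) ≈ 13.1588

k* ≈ 13.16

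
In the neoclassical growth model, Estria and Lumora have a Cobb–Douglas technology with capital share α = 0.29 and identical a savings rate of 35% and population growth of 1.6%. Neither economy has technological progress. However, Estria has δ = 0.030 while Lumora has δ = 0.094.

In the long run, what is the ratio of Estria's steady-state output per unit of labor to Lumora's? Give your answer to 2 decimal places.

Steady-state y* = [s/(n + δ)]^(α/(1−α)), so the ratio is [ (s_E/(n + δ)_E) / (s_L/(n + δ)_L) ]^0.4085.
s_E/(n + δ)_E = 0.35/0.046 = 7.6087; s_L/(n + δ)_L = 0.35/0.110 = 3.1818.
Ratio = (7.6087/3.1818)^0.4085 = 2.3913^0.4085 ≈ 1.4278

ratio ≈ 1.43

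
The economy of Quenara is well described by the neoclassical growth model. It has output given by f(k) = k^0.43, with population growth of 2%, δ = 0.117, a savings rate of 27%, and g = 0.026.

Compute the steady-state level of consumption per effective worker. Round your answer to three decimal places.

In steady state, investment equals break-even investment: s·k^α = (n + g + δ)·k.
Dividing both sides by k: k^(1−α) = s / (n + g + δ).
k^0.57 = 0.27 / (0.020 + 0.026 + 0.117) = 0.27 / 0.163 = 1.6564
k* = 1.6564^(1/0.57) ≈ 2.4238
y* = (k*)^α = 2.4238^0.43 ≈ 1.4633
c* = (1 − s)·y* = (1 − 0.27) × 1.4633 ≈ 1.0682

c* = 1.068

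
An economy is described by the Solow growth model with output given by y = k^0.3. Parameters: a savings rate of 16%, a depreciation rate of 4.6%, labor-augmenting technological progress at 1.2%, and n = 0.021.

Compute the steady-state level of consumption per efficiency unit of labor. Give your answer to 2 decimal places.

Steady state requires s·f(k) = (n + g + δ)·k, i.e. s·k^α = (n + g + δ)·k.
Dividing both sides by k: k^(1−α) = s / (n + g + δ).
k^0.7 = 0.16 / (0.021 + 0.012 + 0.046) = 0.16 / 0.079 = 2.0253
k* = 2.0253^(1/0.7) ≈ 2.7406
y* = (k*)^α = 2.7406^0.3 ≈ 1.3532
c* = (1 − s)·y* = (1 − 0.16) × 1.3532 ≈ 1.1367

c* = 1.14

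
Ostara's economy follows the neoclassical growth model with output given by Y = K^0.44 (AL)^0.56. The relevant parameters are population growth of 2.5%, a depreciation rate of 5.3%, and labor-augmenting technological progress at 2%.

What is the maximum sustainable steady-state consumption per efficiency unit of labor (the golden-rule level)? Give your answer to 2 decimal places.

c_gold ≈ 1.82

At the golden rule, f'(k) = n + g + δ, so α·k^(α−1) = n + g + δ and k_gold = (α/(n + g + δ))^(1/(1−α)).
k_gold = (0.44/0.098)^(1/0.56) = 4.4898^1.7857 ≈ 14.6111
c_gold = f(k_gold) − (n + g + δ)·k_gold = 3.2543 − 0.098×14.6111 ≈ 1.8224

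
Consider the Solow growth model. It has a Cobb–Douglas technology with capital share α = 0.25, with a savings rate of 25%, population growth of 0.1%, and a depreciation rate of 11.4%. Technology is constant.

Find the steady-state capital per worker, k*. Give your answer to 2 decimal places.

k* = 2.82

Steady state requires s·f(k) = (n + δ)·k, i.e. s·k^α = (n + δ)·k.
Dividing both sides by k: k^(1−α) = s / (n + δ).
k^0.75 = 0.25 / (0.001 + 0.114) = 0.25 / 0.115 = 2.1739
k* = 2.1739^(1/0.75) ≈ 2.8161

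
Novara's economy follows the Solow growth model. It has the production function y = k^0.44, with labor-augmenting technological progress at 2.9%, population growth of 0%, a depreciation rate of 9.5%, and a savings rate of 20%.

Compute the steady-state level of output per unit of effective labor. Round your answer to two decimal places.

y* ≈ 1.46

At the steady state, Δk = 0, so s·k^α = (n + g + δ)·k.
Rearranging, k^(1−α) = s / (n + g + δ).
k^0.56 = 0.20 / (0.000 + 0.029 + 0.095) = 0.20 / 0.124 = 1.6129
k* = 1.6129^(1/0.56) ≈ 2.3482
y* = (k*)^α = 2.3482^0.44 ≈ 1.4559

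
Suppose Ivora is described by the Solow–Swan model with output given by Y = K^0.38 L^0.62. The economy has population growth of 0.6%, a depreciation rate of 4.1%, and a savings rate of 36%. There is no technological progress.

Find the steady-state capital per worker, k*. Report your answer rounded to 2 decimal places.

Steady state requires s·f(k) = (n + δ)·k, i.e. s·k^α = (n + δ)·k.
Dividing both sides by k: k^(1−α) = s / (n + δ).
k^0.62 = 0.36 / (0.006 + 0.041) = 0.36 / 0.047 = 7.6596
k* = 7.6596^(1/0.62) ≈ 26.6771

k* ≈ 26.68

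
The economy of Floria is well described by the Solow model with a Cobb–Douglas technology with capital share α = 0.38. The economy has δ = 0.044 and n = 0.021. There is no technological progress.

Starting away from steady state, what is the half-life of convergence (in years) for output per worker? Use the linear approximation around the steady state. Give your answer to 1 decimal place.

half-life ≈ 17.2 years

Near the steady state the convergence rate is λ = (1 − α)(n + δ).
λ = (1 − 0.38) × 0.065 = 0.62 × 0.065 = 0.0403
Half-life = ln 2 / λ = 0.6931 / 0.0403 ≈ 17.20 years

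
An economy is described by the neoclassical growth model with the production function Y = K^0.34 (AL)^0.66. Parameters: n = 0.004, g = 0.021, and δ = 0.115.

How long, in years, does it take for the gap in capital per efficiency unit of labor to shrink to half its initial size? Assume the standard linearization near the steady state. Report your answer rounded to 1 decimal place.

about 7.5 years

Near the steady state the convergence rate is λ = (1 − α)(n + g + δ).
λ = (1 − 0.34) × 0.140 = 0.66 × 0.140 = 0.0924
Half-life = ln 2 / λ = 0.6931 / 0.0924 ≈ 7.50 years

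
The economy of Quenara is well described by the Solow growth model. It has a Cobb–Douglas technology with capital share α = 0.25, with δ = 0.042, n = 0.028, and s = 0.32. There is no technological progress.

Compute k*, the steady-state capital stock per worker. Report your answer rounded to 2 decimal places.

In steady state, investment equals break-even investment: s·k^α = (n + δ)·k.
Rearranging, k^(1−α) = s / (n + δ).
k^0.75 = 0.32 / (0.028 + 0.042) = 0.32 / 0.070 = 4.5714
k* = 4.5714^(1/0.75) ≈ 7.5869

k* ≈ 7.59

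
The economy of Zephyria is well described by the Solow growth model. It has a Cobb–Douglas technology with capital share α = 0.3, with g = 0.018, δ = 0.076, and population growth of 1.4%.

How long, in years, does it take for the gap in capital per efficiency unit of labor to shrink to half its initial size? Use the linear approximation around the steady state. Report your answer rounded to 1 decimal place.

t_½ ≈ 9.2 years

Near the steady state the convergence rate is λ = (1 − α)(n + g + δ).
λ = (1 − 0.3) × 0.108 = 0.7 × 0.108 = 0.0756
Half-life = ln 2 / λ = 0.6931 / 0.0756 ≈ 9.17 years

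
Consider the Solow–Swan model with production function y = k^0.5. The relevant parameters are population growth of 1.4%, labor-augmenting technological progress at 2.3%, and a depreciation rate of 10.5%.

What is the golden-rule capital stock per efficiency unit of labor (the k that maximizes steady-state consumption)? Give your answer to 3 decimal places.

The golden rule sets f'(k) = n + g + δ, i.e. α·k^(α−1) = n + g + δ.
So k^(1−α) = α / (n + g + δ) = 0.5 / 0.142 = 3.5211.
k_gold = 3.5211^(1/0.5) ≈ 12.3981

k_gold ≈ 12.398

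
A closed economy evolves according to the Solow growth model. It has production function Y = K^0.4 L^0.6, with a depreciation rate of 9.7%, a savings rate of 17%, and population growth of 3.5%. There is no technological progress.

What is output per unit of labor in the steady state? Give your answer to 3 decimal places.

y* ≈ 1.184

Steady state requires s·f(k) = (n + δ)·k, i.e. s·k^α = (n + δ)·k.
Dividing both sides by k: k^(1−α) = s / (n + δ).
k^0.6 = 0.17 / (0.035 + 0.097) = 0.17 / 0.132 = 1.2879
k* = 1.2879^(1/0.6) ≈ 1.5245
y* = (k*)^α = 1.5245^0.4 ≈ 1.1837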